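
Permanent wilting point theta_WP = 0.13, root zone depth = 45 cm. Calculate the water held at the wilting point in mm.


Step 1: Water (mm) = theta_WP * depth * 10
Step 2: Water = 0.13 * 45 * 10
Step 3: Water = 58.5 mm

58.5


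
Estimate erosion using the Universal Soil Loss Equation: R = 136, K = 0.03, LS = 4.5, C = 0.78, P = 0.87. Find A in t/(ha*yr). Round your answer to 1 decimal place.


Step 1: A = R * K * LS * C * P
Step 2: R * K = 136 * 0.03 = 4.08
Step 3: (R*K) * LS = 4.08 * 4.5 = 18.36
Step 4: * C * P = 18.36 * 0.78 * 0.87 = 12.5
Step 5: A = 12.5 t/(ha*yr)

12.5


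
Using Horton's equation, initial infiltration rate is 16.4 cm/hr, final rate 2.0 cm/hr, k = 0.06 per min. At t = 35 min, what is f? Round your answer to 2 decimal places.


Step 1: f = fc + (f0 - fc) * exp(-k * t)
Step 2: exp(-0.06 * 35) = 0.122456
Step 3: f = 2.0 + (16.4 - 2.0) * 0.122456
Step 4: f = 2.0 + 14.4 * 0.122456
Step 5: f = 3.76 cm/hr

3.76


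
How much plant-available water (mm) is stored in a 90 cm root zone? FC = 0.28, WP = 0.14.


Step 1: Available water = (FC - WP) * depth * 10
Step 2: AW = (0.28 - 0.14) * 90 * 10
Step 3: AW = 0.14 * 90 * 10
Step 4: AW = 126.0 mm

126.0


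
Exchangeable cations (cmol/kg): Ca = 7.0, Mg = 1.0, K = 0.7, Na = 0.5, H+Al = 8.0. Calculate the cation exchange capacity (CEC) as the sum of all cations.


Step 1: CEC = Ca + Mg + K + Na + (H+Al)
Step 2: CEC = 7.0 + 1.0 + 0.7 + 0.5 + 8.0
Step 3: CEC = 17.2 cmol/kg

17.2


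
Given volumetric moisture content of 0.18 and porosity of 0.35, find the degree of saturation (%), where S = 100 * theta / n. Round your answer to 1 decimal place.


Step 1: S = 100 * theta_v / n
Step 2: S = 100 * 0.18 / 0.35
Step 3: S = 51.4%

51.4


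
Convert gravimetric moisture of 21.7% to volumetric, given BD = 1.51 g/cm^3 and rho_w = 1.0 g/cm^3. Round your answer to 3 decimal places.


Step 1: theta = (w / 100) * BD / rho_w
Step 2: theta = (21.7 / 100) * 1.51 / 1.0
Step 3: theta = 0.217 * 1.51
Step 4: theta = 0.328

0.328


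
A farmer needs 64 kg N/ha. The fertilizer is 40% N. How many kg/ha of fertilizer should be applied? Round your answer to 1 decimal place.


Step 1: Fertilizer rate = target N / (N content / 100)
Step 2: Rate = 64 / (40 / 100)
Step 3: Rate = 64 / 0.4
Step 4: Rate = 160.0 kg/ha

160.0


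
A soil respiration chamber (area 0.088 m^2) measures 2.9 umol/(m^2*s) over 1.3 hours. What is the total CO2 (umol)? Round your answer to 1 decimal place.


Step 1: Convert time to seconds: 1.3 hr * 3600 = 4680.0 s
Step 2: Total = flux * area * time_s
Step 3: Total = 2.9 * 0.088 * 4680.0
Step 4: Total = 1194.3 umol

1194.3


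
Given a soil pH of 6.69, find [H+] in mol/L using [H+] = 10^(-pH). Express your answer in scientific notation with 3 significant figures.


Step 1: [H+] = 10^(-pH)
Step 2: [H+] = 10^(-6.69)
Step 3: [H+] = 2.04e-07 mol/L

2.04e-07


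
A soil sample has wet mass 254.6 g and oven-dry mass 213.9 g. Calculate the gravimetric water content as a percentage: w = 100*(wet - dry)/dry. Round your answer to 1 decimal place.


Step 1: Water mass = wet - dry = 254.6 - 213.9 = 40.7 g
Step 2: w = 100 * water mass / dry mass
Step 3: w = 100 * 40.7 / 213.9 = 19.0%

19.0


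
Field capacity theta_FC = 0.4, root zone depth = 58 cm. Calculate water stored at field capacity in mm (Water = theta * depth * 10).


Step 1: Water (mm) = theta_FC * depth (cm) * 10
Step 2: Water = 0.4 * 58 * 10
Step 3: Water = 232.0 mm

232.0


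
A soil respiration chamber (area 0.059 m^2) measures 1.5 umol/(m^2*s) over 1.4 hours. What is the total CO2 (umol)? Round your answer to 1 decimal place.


Step 1: Convert time to seconds: 1.4 hr * 3600 = 5040.0 s
Step 2: Total = flux * area * time_s
Step 3: Total = 1.5 * 0.059 * 5040.0
Step 4: Total = 446.0 umol

446.0


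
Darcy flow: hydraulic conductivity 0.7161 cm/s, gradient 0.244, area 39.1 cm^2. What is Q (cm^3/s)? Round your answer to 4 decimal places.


Step 1: Apply Darcy's law: Q = K * i * A
Step 2: Q = 0.7161 * 0.244 * 39.1
Step 3: Q = 6.8319 cm^3/s

6.8319


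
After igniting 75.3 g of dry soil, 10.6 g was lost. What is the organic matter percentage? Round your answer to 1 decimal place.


Step 1: OM% = 100 * LOI / sample mass
Step 2: OM = 100 * 10.6 / 75.3
Step 3: OM = 14.1%

14.1


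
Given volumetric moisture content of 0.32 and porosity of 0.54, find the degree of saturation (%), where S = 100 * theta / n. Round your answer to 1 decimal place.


Step 1: S = 100 * theta_v / n
Step 2: S = 100 * 0.32 / 0.54
Step 3: S = 59.3%

59.3


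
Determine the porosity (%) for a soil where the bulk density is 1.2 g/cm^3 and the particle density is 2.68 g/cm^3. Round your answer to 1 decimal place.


Step 1: Formula: n = 100 * (1 - BD / PD)
Step 2: n = 100 * (1 - 1.2 / 2.68)
Step 3: n = 100 * (1 - 0.44776)
Step 4: n = 55.2%

55.2


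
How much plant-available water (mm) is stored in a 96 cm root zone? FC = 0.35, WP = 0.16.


Step 1: Available water = (FC - WP) * depth * 10
Step 2: AW = (0.35 - 0.16) * 96 * 10
Step 3: AW = 0.19 * 96 * 10
Step 4: AW = 182.4 mm

182.4


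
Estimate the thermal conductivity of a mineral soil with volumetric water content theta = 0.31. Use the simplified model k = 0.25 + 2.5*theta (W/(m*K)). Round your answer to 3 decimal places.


Step 1: k = 0.25 + 2.5 * theta
Step 2: k = 0.25 + 2.5 * 0.31
Step 3: k = 0.25 + 0.775
Step 4: k = 1.025 W/(m*K)

1.025


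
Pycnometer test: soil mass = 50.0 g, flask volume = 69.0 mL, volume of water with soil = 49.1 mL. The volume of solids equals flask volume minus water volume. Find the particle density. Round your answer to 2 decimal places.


Step 1: Volume of solids = flask volume - water volume with soil
Step 2: V_solids = 69.0 - 49.1 = 19.9 mL
Step 3: Particle density = mass / V_solids = 50.0 / 19.9 = 2.51 g/cm^3

2.51


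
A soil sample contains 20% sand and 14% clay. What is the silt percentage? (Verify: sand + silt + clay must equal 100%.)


Step 1: sand + silt + clay = 100%
Step 2: silt = 100 - sand - clay
Step 3: silt = 100 - 20 - 14
Step 4: silt = 66%

66


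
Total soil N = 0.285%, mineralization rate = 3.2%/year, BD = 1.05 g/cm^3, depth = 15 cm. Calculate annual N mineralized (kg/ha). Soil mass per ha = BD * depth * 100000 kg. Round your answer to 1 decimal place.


Step 1: Soil mass per ha = BD * depth * 100000 = 1.05 * 15 * 100000 = 1575000 kg
Step 2: Total N pool = soil mass * N%/100 = 1575000 * 0.285/100 = 4488.75 kg/ha
Step 3: N mineralized = N pool * rate%/100 = 4488.75 * 3.2/100 = 143.6 kg/ha/yr

143.6


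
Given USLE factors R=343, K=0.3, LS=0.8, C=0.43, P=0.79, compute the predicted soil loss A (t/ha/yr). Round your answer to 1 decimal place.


Step 1: A = R * K * LS * C * P
Step 2: R * K = 343 * 0.3 = 102.9
Step 3: (R*K) * LS = 102.9 * 0.8 = 82.32
Step 4: * C * P = 82.32 * 0.43 * 0.79 = 28.0
Step 5: A = 28.0 t/(ha*yr)

28.0


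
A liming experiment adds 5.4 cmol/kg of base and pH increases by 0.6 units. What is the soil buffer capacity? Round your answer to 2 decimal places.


Step 1: BC = change in base / change in pH
Step 2: BC = 5.4 / 0.6
Step 3: BC = 9.0 cmol/(kg*pH unit)

9.0


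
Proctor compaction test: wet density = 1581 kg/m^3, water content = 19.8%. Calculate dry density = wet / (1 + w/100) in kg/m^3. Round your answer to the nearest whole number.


Step 1: Dry density = wet density / (1 + w/100)
Step 2: Dry density = 1581 / (1 + 19.8/100)
Step 3: Dry density = 1581 / 1.198
Step 4: Dry density = 1320 kg/m^3

1320


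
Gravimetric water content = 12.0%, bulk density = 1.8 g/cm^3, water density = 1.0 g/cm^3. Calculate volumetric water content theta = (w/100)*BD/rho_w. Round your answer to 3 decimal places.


Step 1: theta = (w / 100) * BD / rho_w
Step 2: theta = (12.0 / 100) * 1.8 / 1.0
Step 3: theta = 0.12 * 1.8
Step 4: theta = 0.216

0.216


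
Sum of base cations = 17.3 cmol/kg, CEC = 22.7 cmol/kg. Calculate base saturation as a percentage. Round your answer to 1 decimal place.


Step 1: BS = 100 * (sum of bases) / CEC
Step 2: BS = 100 * 17.3 / 22.7
Step 3: BS = 76.2%

76.2


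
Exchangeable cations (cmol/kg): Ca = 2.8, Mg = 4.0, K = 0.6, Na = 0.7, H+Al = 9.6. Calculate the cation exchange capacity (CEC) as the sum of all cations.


Step 1: CEC = Ca + Mg + K + Na + (H+Al)
Step 2: CEC = 2.8 + 4.0 + 0.6 + 0.7 + 9.6
Step 3: CEC = 17.7 cmol/kg

17.7


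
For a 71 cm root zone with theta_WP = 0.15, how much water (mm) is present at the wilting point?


Step 1: Water (mm) = theta_WP * depth * 10
Step 2: Water = 0.15 * 71 * 10
Step 3: Water = 106.5 mm

106.5


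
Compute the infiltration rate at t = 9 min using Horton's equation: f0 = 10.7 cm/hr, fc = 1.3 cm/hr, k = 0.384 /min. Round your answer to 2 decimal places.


Step 1: f = fc + (f0 - fc) * exp(-k * t)
Step 2: exp(-0.384 * 9) = 0.031556
Step 3: f = 1.3 + (10.7 - 1.3) * 0.031556
Step 4: f = 1.3 + 9.4 * 0.031556
Step 5: f = 1.6 cm/hr

1.6


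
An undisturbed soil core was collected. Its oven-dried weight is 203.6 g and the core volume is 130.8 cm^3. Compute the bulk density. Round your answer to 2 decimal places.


Step 1: Identify the formula: BD = dry mass / volume
Step 2: Substitute values: BD = 203.6 / 130.8
Step 3: BD = 1.56 g/cm^3

1.56


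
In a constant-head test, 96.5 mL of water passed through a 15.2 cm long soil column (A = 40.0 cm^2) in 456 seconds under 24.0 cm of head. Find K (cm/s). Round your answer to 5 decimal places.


Step 1: K = Q * L / (A * t * h)
Step 2: Numerator = 96.5 * 15.2 = 1466.8
Step 3: Denominator = 40.0 * 456 * 24.0 = 437760.0
Step 4: K = 1466.8 / 437760.0 = 0.00335 cm/s

0.00335


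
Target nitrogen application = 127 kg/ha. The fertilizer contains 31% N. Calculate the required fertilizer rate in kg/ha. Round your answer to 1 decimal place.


Step 1: Fertilizer rate = target N / (N content / 100)
Step 2: Rate = 127 / (31 / 100)
Step 3: Rate = 127 / 0.31
Step 4: Rate = 409.7 kg/ha

409.7


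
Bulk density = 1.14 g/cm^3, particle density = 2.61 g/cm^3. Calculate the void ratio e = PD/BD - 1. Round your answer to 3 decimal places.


Step 1: e = PD / BD - 1
Step 2: e = 2.61 / 1.14 - 1
Step 3: e = 2.28947 - 1
Step 4: e = 1.289

1.289


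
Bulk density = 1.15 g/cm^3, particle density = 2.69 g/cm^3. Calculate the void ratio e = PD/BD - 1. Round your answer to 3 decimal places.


Step 1: e = PD / BD - 1
Step 2: e = 2.69 / 1.15 - 1
Step 3: e = 2.33913 - 1
Step 4: e = 1.339

1.339


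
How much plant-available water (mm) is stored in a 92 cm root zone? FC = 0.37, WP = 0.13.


Step 1: Available water = (FC - WP) * depth * 10
Step 2: AW = (0.37 - 0.13) * 92 * 10
Step 3: AW = 0.24 * 92 * 10
Step 4: AW = 220.8 mm

220.8


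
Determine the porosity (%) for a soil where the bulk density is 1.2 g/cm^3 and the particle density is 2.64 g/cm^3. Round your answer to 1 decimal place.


Step 1: Formula: n = 100 * (1 - BD / PD)
Step 2: n = 100 * (1 - 1.2 / 2.64)
Step 3: n = 100 * (1 - 0.45455)
Step 4: n = 54.5%

54.5


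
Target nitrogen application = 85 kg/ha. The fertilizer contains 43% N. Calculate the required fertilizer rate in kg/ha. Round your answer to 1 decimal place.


Step 1: Fertilizer rate = target N / (N content / 100)
Step 2: Rate = 85 / (43 / 100)
Step 3: Rate = 85 / 0.43
Step 4: Rate = 197.7 kg/ha

197.7


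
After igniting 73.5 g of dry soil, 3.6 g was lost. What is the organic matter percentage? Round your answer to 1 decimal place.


Step 1: OM% = 100 * LOI / sample mass
Step 2: OM = 100 * 3.6 / 73.5
Step 3: OM = 4.9%

4.9


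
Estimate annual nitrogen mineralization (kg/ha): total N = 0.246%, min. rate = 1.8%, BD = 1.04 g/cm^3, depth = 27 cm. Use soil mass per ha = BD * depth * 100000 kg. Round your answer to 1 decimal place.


Step 1: Soil mass per ha = BD * depth * 100000 = 1.04 * 27 * 100000 = 2808000 kg
Step 2: Total N pool = soil mass * N%/100 = 2808000 * 0.246/100 = 6907.68 kg/ha
Step 3: N mineralized = N pool * rate%/100 = 6907.68 * 1.8/100 = 124.3 kg/ha/yr

124.3


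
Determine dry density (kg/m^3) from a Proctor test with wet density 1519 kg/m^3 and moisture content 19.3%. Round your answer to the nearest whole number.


Step 1: Dry density = wet density / (1 + w/100)
Step 2: Dry density = 1519 / (1 + 19.3/100)
Step 3: Dry density = 1519 / 1.193
Step 4: Dry density = 1273 kg/m^3

1273


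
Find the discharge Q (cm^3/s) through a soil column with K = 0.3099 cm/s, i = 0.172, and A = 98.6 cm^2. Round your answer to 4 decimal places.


Step 1: Apply Darcy's law: Q = K * i * A
Step 2: Q = 0.3099 * 0.172 * 98.6
Step 3: Q = 5.2557 cm^3/s

5.2557


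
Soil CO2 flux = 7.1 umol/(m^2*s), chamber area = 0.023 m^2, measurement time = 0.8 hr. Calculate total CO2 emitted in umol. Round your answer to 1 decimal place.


Step 1: Convert time to seconds: 0.8 hr * 3600 = 2880.0 s
Step 2: Total = flux * area * time_s
Step 3: Total = 7.1 * 0.023 * 2880.0
Step 4: Total = 470.3 umol

470.3


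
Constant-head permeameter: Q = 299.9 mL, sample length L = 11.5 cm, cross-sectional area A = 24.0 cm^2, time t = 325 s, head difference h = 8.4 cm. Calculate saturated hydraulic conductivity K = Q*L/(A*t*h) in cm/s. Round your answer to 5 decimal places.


Step 1: K = Q * L / (A * t * h)
Step 2: Numerator = 299.9 * 11.5 = 3448.85
Step 3: Denominator = 24.0 * 325 * 8.4 = 65520.0
Step 4: K = 3448.85 / 65520.0 = 0.05264 cm/s

0.05264


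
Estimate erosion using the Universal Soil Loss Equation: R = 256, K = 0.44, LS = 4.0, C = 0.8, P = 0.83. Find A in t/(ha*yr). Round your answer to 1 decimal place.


Step 1: A = R * K * LS * C * P
Step 2: R * K = 256 * 0.44 = 112.64
Step 3: (R*K) * LS = 112.64 * 4.0 = 450.56
Step 4: * C * P = 450.56 * 0.8 * 0.83 = 299.2
Step 5: A = 299.2 t/(ha*yr)

299.2


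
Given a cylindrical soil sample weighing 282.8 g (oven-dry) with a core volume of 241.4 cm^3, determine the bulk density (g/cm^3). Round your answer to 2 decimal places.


Step 1: Identify the formula: BD = dry mass / volume
Step 2: Substitute values: BD = 282.8 / 241.4
Step 3: BD = 1.17 g/cm^3

1.17


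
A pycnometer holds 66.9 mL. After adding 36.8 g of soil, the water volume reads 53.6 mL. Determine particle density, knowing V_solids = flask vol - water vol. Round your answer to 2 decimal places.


Step 1: Volume of solids = flask volume - water volume with soil
Step 2: V_solids = 66.9 - 53.6 = 13.3 mL
Step 3: Particle density = mass / V_solids = 36.8 / 13.3 = 2.77 g/cm^3

2.77


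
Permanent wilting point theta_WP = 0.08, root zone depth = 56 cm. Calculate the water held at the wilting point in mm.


Step 1: Water (mm) = theta_WP * depth * 10
Step 2: Water = 0.08 * 56 * 10
Step 3: Water = 44.8 mm

44.8


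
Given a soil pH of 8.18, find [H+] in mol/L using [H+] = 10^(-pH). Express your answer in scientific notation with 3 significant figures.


Step 1: [H+] = 10^(-pH)
Step 2: [H+] = 10^(-8.18)
Step 3: [H+] = 6.61e-09 mol/L

6.61e-09


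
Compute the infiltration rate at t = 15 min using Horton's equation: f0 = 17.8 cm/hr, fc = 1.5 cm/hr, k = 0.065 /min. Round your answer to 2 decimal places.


Step 1: f = fc + (f0 - fc) * exp(-k * t)
Step 2: exp(-0.065 * 15) = 0.377192
Step 3: f = 1.5 + (17.8 - 1.5) * 0.377192
Step 4: f = 1.5 + 16.3 * 0.377192
Step 5: f = 7.65 cm/hr

7.65


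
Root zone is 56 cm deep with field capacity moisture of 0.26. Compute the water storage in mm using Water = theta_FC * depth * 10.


Step 1: Water (mm) = theta_FC * depth (cm) * 10
Step 2: Water = 0.26 * 56 * 10
Step 3: Water = 145.6 mm

145.6


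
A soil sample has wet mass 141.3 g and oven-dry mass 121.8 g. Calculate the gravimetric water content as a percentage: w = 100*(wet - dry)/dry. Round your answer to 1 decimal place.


Step 1: Water mass = wet - dry = 141.3 - 121.8 = 19.5 g
Step 2: w = 100 * water mass / dry mass
Step 3: w = 100 * 19.5 / 121.8 = 16.0%

16.0


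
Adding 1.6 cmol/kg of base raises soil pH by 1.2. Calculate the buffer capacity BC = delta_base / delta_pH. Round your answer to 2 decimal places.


Step 1: BC = change in base / change in pH
Step 2: BC = 1.6 / 1.2
Step 3: BC = 1.33 cmol/(kg*pH unit)

1.33


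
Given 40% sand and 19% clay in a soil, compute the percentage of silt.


Step 1: sand + silt + clay = 100%
Step 2: silt = 100 - sand - clay
Step 3: silt = 100 - 40 - 19
Step 4: silt = 41%

41


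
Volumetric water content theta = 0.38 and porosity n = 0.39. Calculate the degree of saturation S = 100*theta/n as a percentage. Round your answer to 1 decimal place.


Step 1: S = 100 * theta_v / n
Step 2: S = 100 * 0.38 / 0.39
Step 3: S = 97.4%

97.4


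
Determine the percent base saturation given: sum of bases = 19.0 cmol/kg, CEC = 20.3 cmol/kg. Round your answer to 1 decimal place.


Step 1: BS = 100 * (sum of bases) / CEC
Step 2: BS = 100 * 19.0 / 20.3
Step 3: BS = 93.6%

93.6


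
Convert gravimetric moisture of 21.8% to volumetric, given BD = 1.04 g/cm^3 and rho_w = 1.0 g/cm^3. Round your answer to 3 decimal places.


Step 1: theta = (w / 100) * BD / rho_w
Step 2: theta = (21.8 / 100) * 1.04 / 1.0
Step 3: theta = 0.218 * 1.04
Step 4: theta = 0.227

0.227


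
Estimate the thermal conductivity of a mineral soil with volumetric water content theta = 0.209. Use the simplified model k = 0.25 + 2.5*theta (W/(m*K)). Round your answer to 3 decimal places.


Step 1: k = 0.25 + 2.5 * theta
Step 2: k = 0.25 + 2.5 * 0.209
Step 3: k = 0.25 + 0.523
Step 4: k = 0.773 W/(m*K)

0.773


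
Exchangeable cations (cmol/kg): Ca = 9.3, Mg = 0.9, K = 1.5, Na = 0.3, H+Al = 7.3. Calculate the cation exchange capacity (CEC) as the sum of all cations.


Step 1: CEC = Ca + Mg + K + Na + (H+Al)
Step 2: CEC = 9.3 + 0.9 + 1.5 + 0.3 + 7.3
Step 3: CEC = 19.3 cmol/kg

19.3


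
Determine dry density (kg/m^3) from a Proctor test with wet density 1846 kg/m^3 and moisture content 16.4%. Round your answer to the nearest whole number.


Step 1: Dry density = wet density / (1 + w/100)
Step 2: Dry density = 1846 / (1 + 16.4/100)
Step 3: Dry density = 1846 / 1.164
Step 4: Dry density = 1586 kg/m^3

1586


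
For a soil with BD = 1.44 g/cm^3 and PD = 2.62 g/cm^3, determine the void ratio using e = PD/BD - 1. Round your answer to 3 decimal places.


Step 1: e = PD / BD - 1
Step 2: e = 2.62 / 1.44 - 1
Step 3: e = 1.81944 - 1
Step 4: e = 0.819

0.819


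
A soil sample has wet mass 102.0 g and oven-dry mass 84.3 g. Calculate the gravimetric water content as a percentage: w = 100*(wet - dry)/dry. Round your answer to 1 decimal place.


Step 1: Water mass = wet - dry = 102.0 - 84.3 = 17.7 g
Step 2: w = 100 * water mass / dry mass
Step 3: w = 100 * 17.7 / 84.3 = 21.0%

21.0


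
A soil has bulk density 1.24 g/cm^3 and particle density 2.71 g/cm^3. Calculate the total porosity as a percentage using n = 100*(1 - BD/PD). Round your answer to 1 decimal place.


Step 1: Formula: n = 100 * (1 - BD / PD)
Step 2: n = 100 * (1 - 1.24 / 2.71)
Step 3: n = 100 * (1 - 0.45756)
Step 4: n = 54.2%

54.2


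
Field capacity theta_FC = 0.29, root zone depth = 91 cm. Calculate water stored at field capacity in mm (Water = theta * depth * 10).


Step 1: Water (mm) = theta_FC * depth (cm) * 10
Step 2: Water = 0.29 * 91 * 10
Step 3: Water = 263.9 mm

263.9


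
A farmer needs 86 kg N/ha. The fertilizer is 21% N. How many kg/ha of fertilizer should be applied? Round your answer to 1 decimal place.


Step 1: Fertilizer rate = target N / (N content / 100)
Step 2: Rate = 86 / (21 / 100)
Step 3: Rate = 86 / 0.21
Step 4: Rate = 409.5 kg/ha

409.5


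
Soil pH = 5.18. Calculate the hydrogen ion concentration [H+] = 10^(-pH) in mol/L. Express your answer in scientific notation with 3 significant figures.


Step 1: [H+] = 10^(-pH)
Step 2: [H+] = 10^(-5.18)
Step 3: [H+] = 6.61e-06 mol/L

6.61e-06


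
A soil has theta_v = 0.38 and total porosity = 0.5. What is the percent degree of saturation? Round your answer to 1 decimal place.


Step 1: S = 100 * theta_v / n
Step 2: S = 100 * 0.38 / 0.5
Step 3: S = 76.0%

76.0


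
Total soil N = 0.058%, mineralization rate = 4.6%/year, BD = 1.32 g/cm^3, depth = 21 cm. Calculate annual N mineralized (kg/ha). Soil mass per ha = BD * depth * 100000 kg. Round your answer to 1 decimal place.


Step 1: Soil mass per ha = BD * depth * 100000 = 1.32 * 21 * 100000 = 2772000 kg
Step 2: Total N pool = soil mass * N%/100 = 2772000 * 0.058/100 = 1607.76 kg/ha
Step 3: N mineralized = N pool * rate%/100 = 1607.76 * 4.6/100 = 74.0 kg/ha/yr

74.0


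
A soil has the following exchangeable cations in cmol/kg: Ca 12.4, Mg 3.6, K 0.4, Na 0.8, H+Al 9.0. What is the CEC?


Step 1: CEC = Ca + Mg + K + Na + (H+Al)
Step 2: CEC = 12.4 + 3.6 + 0.4 + 0.8 + 9.0
Step 3: CEC = 26.2 cmol/kg

26.2


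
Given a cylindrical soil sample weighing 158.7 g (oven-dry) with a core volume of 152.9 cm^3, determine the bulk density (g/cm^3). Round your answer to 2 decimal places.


Step 1: Identify the formula: BD = dry mass / volume
Step 2: Substitute values: BD = 158.7 / 152.9
Step 3: BD = 1.04 g/cm^3

1.04


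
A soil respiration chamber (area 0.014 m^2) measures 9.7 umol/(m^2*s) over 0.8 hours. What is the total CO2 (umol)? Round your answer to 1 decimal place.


Step 1: Convert time to seconds: 0.8 hr * 3600 = 2880.0 s
Step 2: Total = flux * area * time_s
Step 3: Total = 9.7 * 0.014 * 2880.0
Step 4: Total = 391.1 umol

391.1


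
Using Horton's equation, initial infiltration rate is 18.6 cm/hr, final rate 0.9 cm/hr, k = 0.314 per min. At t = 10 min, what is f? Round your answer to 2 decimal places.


Step 1: f = fc + (f0 - fc) * exp(-k * t)
Step 2: exp(-0.314 * 10) = 0.043283
Step 3: f = 0.9 + (18.6 - 0.9) * 0.043283
Step 4: f = 0.9 + 17.7 * 0.043283
Step 5: f = 1.67 cm/hr

1.67


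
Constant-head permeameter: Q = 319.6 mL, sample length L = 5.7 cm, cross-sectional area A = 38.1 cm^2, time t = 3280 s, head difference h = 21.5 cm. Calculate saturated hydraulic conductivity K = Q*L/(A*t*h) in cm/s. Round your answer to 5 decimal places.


Step 1: K = Q * L / (A * t * h)
Step 2: Numerator = 319.6 * 5.7 = 1821.72
Step 3: Denominator = 38.1 * 3280 * 21.5 = 2686812.0
Step 4: K = 1821.72 / 2686812.0 = 0.00068 cm/s

0.00068


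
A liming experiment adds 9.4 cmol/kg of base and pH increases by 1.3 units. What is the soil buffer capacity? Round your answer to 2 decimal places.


Step 1: BC = change in base / change in pH
Step 2: BC = 9.4 / 1.3
Step 3: BC = 7.23 cmol/(kg*pH unit)

7.23


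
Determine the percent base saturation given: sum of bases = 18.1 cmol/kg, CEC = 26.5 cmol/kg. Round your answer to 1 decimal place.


Step 1: BS = 100 * (sum of bases) / CEC
Step 2: BS = 100 * 18.1 / 26.5
Step 3: BS = 68.3%

68.3


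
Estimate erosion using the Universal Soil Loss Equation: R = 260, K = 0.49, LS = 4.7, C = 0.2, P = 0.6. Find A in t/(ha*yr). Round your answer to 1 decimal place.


Step 1: A = R * K * LS * C * P
Step 2: R * K = 260 * 0.49 = 127.4
Step 3: (R*K) * LS = 127.4 * 4.7 = 598.78
Step 4: * C * P = 598.78 * 0.2 * 0.6 = 71.9
Step 5: A = 71.9 t/(ha*yr)

71.9


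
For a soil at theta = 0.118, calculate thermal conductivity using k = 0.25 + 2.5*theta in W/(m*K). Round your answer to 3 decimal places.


Step 1: k = 0.25 + 2.5 * theta
Step 2: k = 0.25 + 2.5 * 0.118
Step 3: k = 0.25 + 0.295
Step 4: k = 0.545 W/(m*K)

0.545


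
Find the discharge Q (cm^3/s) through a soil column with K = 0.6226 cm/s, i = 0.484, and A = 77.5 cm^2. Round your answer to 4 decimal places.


Step 1: Apply Darcy's law: Q = K * i * A
Step 2: Q = 0.6226 * 0.484 * 77.5
Step 3: Q = 23.3537 cm^3/s

23.3537


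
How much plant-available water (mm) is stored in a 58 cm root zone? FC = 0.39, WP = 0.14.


Step 1: Available water = (FC - WP) * depth * 10
Step 2: AW = (0.39 - 0.14) * 58 * 10
Step 3: AW = 0.25 * 58 * 10
Step 4: AW = 145.0 mm

145.0


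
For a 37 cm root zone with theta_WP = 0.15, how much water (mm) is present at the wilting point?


Step 1: Water (mm) = theta_WP * depth * 10
Step 2: Water = 0.15 * 37 * 10
Step 3: Water = 55.5 mm

55.5


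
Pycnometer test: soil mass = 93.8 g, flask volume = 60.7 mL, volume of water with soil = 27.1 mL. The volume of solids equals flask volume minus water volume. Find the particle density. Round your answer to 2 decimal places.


Step 1: Volume of solids = flask volume - water volume with soil
Step 2: V_solids = 60.7 - 27.1 = 33.6 mL
Step 3: Particle density = mass / V_solids = 93.8 / 33.6 = 2.79 g/cm^3

2.79


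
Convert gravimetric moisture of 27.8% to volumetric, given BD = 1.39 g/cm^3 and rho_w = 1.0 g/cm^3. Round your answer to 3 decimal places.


Step 1: theta = (w / 100) * BD / rho_w
Step 2: theta = (27.8 / 100) * 1.39 / 1.0
Step 3: theta = 0.278 * 1.39
Step 4: theta = 0.386

0.386


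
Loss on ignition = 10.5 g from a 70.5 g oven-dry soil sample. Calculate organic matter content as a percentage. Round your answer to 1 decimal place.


Step 1: OM% = 100 * LOI / sample mass
Step 2: OM = 100 * 10.5 / 70.5
Step 3: OM = 14.9%

14.9


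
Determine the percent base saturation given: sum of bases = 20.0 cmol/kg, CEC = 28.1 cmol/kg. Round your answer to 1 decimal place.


Step 1: BS = 100 * (sum of bases) / CEC
Step 2: BS = 100 * 20.0 / 28.1
Step 3: BS = 71.2%

71.2


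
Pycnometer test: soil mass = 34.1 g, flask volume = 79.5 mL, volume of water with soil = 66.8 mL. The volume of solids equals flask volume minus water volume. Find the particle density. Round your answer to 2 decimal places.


Step 1: Volume of solids = flask volume - water volume with soil
Step 2: V_solids = 79.5 - 66.8 = 12.7 mL
Step 3: Particle density = mass / V_solids = 34.1 / 12.7 = 2.69 g/cm^3

2.69


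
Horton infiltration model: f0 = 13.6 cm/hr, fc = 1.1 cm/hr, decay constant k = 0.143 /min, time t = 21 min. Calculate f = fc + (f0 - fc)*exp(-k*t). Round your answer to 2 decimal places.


Step 1: f = fc + (f0 - fc) * exp(-k * t)
Step 2: exp(-0.143 * 21) = 0.049638
Step 3: f = 1.1 + (13.6 - 1.1) * 0.049638
Step 4: f = 1.1 + 12.5 * 0.049638
Step 5: f = 1.72 cm/hr

1.72


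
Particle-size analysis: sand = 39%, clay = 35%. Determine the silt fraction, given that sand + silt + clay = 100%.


Step 1: sand + silt + clay = 100%
Step 2: silt = 100 - sand - clay
Step 3: silt = 100 - 39 - 35
Step 4: silt = 26%

26


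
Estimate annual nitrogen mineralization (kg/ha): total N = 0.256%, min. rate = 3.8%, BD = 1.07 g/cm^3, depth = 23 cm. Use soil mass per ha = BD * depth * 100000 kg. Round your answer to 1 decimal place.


Step 1: Soil mass per ha = BD * depth * 100000 = 1.07 * 23 * 100000 = 2461000 kg
Step 2: Total N pool = soil mass * N%/100 = 2461000 * 0.256/100 = 6300.16 kg/ha
Step 3: N mineralized = N pool * rate%/100 = 6300.16 * 3.8/100 = 239.4 kg/ha/yr

239.4


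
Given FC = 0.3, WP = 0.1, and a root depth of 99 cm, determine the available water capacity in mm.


Step 1: Available water = (FC - WP) * depth * 10
Step 2: AW = (0.3 - 0.1) * 99 * 10
Step 3: AW = 0.2 * 99 * 10
Step 4: AW = 198.0 mm

198.0


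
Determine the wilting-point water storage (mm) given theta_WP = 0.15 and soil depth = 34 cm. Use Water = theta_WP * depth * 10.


Step 1: Water (mm) = theta_WP * depth * 10
Step 2: Water = 0.15 * 34 * 10
Step 3: Water = 51.0 mm

51.0


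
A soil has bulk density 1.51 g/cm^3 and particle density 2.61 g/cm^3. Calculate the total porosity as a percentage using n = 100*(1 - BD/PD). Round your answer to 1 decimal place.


Step 1: Formula: n = 100 * (1 - BD / PD)
Step 2: n = 100 * (1 - 1.51 / 2.61)
Step 3: n = 100 * (1 - 0.57854)
Step 4: n = 42.1%

42.1


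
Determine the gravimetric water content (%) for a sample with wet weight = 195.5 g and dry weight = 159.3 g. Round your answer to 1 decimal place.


Step 1: Water mass = wet - dry = 195.5 - 159.3 = 36.2 g
Step 2: w = 100 * water mass / dry mass
Step 3: w = 100 * 36.2 / 159.3 = 22.7%

22.7


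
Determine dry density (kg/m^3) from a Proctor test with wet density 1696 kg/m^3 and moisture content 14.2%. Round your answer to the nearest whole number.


Step 1: Dry density = wet density / (1 + w/100)
Step 2: Dry density = 1696 / (1 + 14.2/100)
Step 3: Dry density = 1696 / 1.142
Step 4: Dry density = 1485 kg/m^3

1485


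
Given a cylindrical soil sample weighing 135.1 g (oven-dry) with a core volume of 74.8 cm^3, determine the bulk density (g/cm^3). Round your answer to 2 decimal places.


Step 1: Identify the formula: BD = dry mass / volume
Step 2: Substitute values: BD = 135.1 / 74.8
Step 3: BD = 1.81 g/cm^3

1.81


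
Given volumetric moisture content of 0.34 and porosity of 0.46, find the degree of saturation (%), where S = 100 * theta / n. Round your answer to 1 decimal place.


Step 1: S = 100 * theta_v / n
Step 2: S = 100 * 0.34 / 0.46
Step 3: S = 73.9%

73.9


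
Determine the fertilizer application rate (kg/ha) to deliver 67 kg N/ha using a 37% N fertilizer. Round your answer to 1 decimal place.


Step 1: Fertilizer rate = target N / (N content / 100)
Step 2: Rate = 67 / (37 / 100)
Step 3: Rate = 67 / 0.37
Step 4: Rate = 181.1 kg/ha

181.1


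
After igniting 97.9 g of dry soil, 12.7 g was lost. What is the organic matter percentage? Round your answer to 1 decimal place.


Step 1: OM% = 100 * LOI / sample mass
Step 2: OM = 100 * 12.7 / 97.9
Step 3: OM = 13.0%

13.0


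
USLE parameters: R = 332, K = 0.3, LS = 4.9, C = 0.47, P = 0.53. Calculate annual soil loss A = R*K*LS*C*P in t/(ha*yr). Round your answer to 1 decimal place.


Step 1: A = R * K * LS * C * P
Step 2: R * K = 332 * 0.3 = 99.6
Step 3: (R*K) * LS = 99.6 * 4.9 = 488.04
Step 4: * C * P = 488.04 * 0.47 * 0.53 = 121.6
Step 5: A = 121.6 t/(ha*yr)

121.6


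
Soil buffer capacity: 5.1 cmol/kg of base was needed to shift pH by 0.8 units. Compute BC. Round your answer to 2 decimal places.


Step 1: BC = change in base / change in pH
Step 2: BC = 5.1 / 0.8
Step 3: BC = 6.38 cmol/(kg*pH unit)

6.38


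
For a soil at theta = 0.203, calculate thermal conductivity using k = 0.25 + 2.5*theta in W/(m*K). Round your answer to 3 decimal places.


Step 1: k = 0.25 + 2.5 * theta
Step 2: k = 0.25 + 2.5 * 0.203
Step 3: k = 0.25 + 0.508
Step 4: k = 0.758 W/(m*K)

0.758


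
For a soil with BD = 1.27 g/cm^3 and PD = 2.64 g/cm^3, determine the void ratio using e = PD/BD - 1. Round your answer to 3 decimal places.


Step 1: e = PD / BD - 1
Step 2: e = 2.64 / 1.27 - 1
Step 3: e = 2.07874 - 1
Step 4: e = 1.079

1.079


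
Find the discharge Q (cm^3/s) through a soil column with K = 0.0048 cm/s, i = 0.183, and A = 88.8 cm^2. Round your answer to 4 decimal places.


Step 1: Apply Darcy's law: Q = K * i * A
Step 2: Q = 0.0048 * 0.183 * 88.8
Step 3: Q = 0.078 cm^3/s

0.078


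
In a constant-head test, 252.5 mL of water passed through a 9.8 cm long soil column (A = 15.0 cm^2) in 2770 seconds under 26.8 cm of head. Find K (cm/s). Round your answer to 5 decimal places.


Step 1: K = Q * L / (A * t * h)
Step 2: Numerator = 252.5 * 9.8 = 2474.5
Step 3: Denominator = 15.0 * 2770 * 26.8 = 1113540.0
Step 4: K = 2474.5 / 1113540.0 = 0.00222 cm/s

0.00222


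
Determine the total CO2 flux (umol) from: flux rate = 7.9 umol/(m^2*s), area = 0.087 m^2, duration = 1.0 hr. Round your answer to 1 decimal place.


Step 1: Convert time to seconds: 1.0 hr * 3600 = 3600.0 s
Step 2: Total = flux * area * time_s
Step 3: Total = 7.9 * 0.087 * 3600.0
Step 4: Total = 2474.3 umol

2474.3


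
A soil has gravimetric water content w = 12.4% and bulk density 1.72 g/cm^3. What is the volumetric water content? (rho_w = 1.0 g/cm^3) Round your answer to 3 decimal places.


Step 1: theta = (w / 100) * BD / rho_w
Step 2: theta = (12.4 / 100) * 1.72 / 1.0
Step 3: theta = 0.124 * 1.72
Step 4: theta = 0.213

0.213


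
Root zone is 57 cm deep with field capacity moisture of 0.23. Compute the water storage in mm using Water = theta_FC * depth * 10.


Step 1: Water (mm) = theta_FC * depth (cm) * 10
Step 2: Water = 0.23 * 57 * 10
Step 3: Water = 131.1 mm

131.1


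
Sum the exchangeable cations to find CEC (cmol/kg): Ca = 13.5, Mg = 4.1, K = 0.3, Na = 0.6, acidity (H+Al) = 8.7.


Step 1: CEC = Ca + Mg + K + Na + (H+Al)
Step 2: CEC = 13.5 + 4.1 + 0.3 + 0.6 + 8.7
Step 3: CEC = 27.2 cmol/kg

27.2


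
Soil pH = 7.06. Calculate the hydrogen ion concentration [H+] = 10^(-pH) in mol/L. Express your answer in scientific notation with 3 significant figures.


Step 1: [H+] = 10^(-pH)
Step 2: [H+] = 10^(-7.06)
Step 3: [H+] = 8.71e-08 mol/L

8.71e-08


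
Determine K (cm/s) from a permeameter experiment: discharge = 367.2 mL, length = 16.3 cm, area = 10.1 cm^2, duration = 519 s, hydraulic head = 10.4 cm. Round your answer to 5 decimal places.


Step 1: K = Q * L / (A * t * h)
Step 2: Numerator = 367.2 * 16.3 = 5985.36
Step 3: Denominator = 10.1 * 519 * 10.4 = 54515.76
Step 4: K = 5985.36 / 54515.76 = 0.10979 cm/s

0.10979


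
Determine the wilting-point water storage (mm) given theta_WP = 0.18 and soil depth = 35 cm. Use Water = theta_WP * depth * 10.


Step 1: Water (mm) = theta_WP * depth * 10
Step 2: Water = 0.18 * 35 * 10
Step 3: Water = 63.0 mm

63.0


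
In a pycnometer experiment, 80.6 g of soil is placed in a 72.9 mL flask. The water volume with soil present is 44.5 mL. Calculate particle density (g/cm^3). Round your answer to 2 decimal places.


Step 1: Volume of solids = flask volume - water volume with soil
Step 2: V_solids = 72.9 - 44.5 = 28.4 mL
Step 3: Particle density = mass / V_solids = 80.6 / 28.4 = 2.84 g/cm^3

2.84


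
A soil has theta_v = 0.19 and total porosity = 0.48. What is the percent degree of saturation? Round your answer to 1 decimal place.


Step 1: S = 100 * theta_v / n
Step 2: S = 100 * 0.19 / 0.48
Step 3: S = 39.6%

39.6


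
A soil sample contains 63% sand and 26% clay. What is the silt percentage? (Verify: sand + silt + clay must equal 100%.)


Step 1: sand + silt + clay = 100%
Step 2: silt = 100 - sand - clay
Step 3: silt = 100 - 63 - 26
Step 4: silt = 11%

11


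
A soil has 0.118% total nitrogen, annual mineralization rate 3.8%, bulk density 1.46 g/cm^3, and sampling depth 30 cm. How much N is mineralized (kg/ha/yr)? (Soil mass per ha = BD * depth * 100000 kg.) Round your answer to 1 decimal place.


Step 1: Soil mass per ha = BD * depth * 100000 = 1.46 * 30 * 100000 = 4380000 kg
Step 2: Total N pool = soil mass * N%/100 = 4380000 * 0.118/100 = 5168.4 kg/ha
Step 3: N mineralized = N pool * rate%/100 = 5168.4 * 3.8/100 = 196.4 kg/ha/yr

196.4


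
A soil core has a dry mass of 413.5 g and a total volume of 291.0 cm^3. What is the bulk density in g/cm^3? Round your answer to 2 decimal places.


Step 1: Identify the formula: BD = dry mass / volume
Step 2: Substitute values: BD = 413.5 / 291.0
Step 3: BD = 1.42 g/cm^3

1.42


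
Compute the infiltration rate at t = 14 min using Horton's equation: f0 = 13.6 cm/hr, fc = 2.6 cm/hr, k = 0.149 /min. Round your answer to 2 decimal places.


Step 1: f = fc + (f0 - fc) * exp(-k * t)
Step 2: exp(-0.149 * 14) = 0.124183
Step 3: f = 2.6 + (13.6 - 2.6) * 0.124183
Step 4: f = 2.6 + 11.0 * 0.124183
Step 5: f = 3.97 cm/hr

3.97


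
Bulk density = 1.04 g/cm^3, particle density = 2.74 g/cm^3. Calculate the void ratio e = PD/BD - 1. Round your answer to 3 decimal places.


Step 1: e = PD / BD - 1
Step 2: e = 2.74 / 1.04 - 1
Step 3: e = 2.63462 - 1
Step 4: e = 1.635

1.635


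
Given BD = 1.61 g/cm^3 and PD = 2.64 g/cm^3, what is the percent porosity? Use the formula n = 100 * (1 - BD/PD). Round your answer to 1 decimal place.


Step 1: Formula: n = 100 * (1 - BD / PD)
Step 2: n = 100 * (1 - 1.61 / 2.64)
Step 3: n = 100 * (1 - 0.60985)
Step 4: n = 39.0%

39.0


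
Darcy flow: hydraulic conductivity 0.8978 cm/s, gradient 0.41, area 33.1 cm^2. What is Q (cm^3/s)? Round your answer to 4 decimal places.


Step 1: Apply Darcy's law: Q = K * i * A
Step 2: Q = 0.8978 * 0.41 * 33.1
Step 3: Q = 12.184 cm^3/s

12.184


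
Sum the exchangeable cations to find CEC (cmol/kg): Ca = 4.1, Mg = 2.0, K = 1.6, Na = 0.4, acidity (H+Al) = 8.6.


Step 1: CEC = Ca + Mg + K + Na + (H+Al)
Step 2: CEC = 4.1 + 2.0 + 1.6 + 0.4 + 8.6
Step 3: CEC = 16.7 cmol/kg

16.7


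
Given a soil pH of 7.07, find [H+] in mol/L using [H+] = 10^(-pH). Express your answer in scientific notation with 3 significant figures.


Step 1: [H+] = 10^(-pH)
Step 2: [H+] = 10^(-7.07)
Step 3: [H+] = 8.51e-08 mol/L

8.51e-08


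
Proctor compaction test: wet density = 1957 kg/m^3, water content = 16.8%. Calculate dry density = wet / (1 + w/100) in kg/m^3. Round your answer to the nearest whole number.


Step 1: Dry density = wet density / (1 + w/100)
Step 2: Dry density = 1957 / (1 + 16.8/100)
Step 3: Dry density = 1957 / 1.168
Step 4: Dry density = 1676 kg/m^3

1676


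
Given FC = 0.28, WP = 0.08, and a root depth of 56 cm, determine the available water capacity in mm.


Step 1: Available water = (FC - WP) * depth * 10
Step 2: AW = (0.28 - 0.08) * 56 * 10
Step 3: AW = 0.2 * 56 * 10
Step 4: AW = 112.0 mm

112.0


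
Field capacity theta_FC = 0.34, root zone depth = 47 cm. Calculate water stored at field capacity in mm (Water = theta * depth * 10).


Step 1: Water (mm) = theta_FC * depth (cm) * 10
Step 2: Water = 0.34 * 47 * 10
Step 3: Water = 159.8 mm

159.8


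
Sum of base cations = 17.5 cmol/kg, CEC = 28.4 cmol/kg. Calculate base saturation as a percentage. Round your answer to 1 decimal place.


Step 1: BS = 100 * (sum of bases) / CEC
Step 2: BS = 100 * 17.5 / 28.4
Step 3: BS = 61.6%

61.6


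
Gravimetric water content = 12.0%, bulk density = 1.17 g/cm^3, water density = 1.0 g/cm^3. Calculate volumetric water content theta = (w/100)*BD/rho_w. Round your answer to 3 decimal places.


Step 1: theta = (w / 100) * BD / rho_w
Step 2: theta = (12.0 / 100) * 1.17 / 1.0
Step 3: theta = 0.12 * 1.17
Step 4: theta = 0.14

0.14


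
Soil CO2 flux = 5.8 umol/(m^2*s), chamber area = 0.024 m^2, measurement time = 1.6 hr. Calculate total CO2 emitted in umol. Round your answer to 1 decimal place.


Step 1: Convert time to seconds: 1.6 hr * 3600 = 5760.0 s
Step 2: Total = flux * area * time_s
Step 3: Total = 5.8 * 0.024 * 5760.0
Step 4: Total = 801.8 umol

801.8


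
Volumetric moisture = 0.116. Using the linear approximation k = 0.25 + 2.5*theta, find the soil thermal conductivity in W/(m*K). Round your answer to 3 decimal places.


Step 1: k = 0.25 + 2.5 * theta
Step 2: k = 0.25 + 2.5 * 0.116
Step 3: k = 0.25 + 0.29
Step 4: k = 0.54 W/(m*K)

0.54


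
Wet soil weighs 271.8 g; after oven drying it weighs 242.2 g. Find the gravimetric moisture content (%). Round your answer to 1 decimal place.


Step 1: Water mass = wet - dry = 271.8 - 242.2 = 29.6 g
Step 2: w = 100 * water mass / dry mass
Step 3: w = 100 * 29.6 / 242.2 = 12.2%

12.2


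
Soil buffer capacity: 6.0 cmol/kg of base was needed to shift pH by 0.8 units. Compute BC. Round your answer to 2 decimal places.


Step 1: BC = change in base / change in pH
Step 2: BC = 6.0 / 0.8
Step 3: BC = 7.5 cmol/(kg*pH unit)

7.5


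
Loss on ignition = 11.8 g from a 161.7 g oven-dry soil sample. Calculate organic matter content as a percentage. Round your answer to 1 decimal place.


Step 1: OM% = 100 * LOI / sample mass
Step 2: OM = 100 * 11.8 / 161.7
Step 3: OM = 7.3%

7.3


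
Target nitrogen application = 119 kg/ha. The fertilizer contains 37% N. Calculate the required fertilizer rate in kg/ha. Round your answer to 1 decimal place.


Step 1: Fertilizer rate = target N / (N content / 100)
Step 2: Rate = 119 / (37 / 100)
Step 3: Rate = 119 / 0.37
Step 4: Rate = 321.6 kg/ha

321.6


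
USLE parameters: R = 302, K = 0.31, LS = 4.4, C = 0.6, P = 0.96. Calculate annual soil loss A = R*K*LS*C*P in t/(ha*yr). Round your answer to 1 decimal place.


Step 1: A = R * K * LS * C * P
Step 2: R * K = 302 * 0.31 = 93.62
Step 3: (R*K) * LS = 93.62 * 4.4 = 411.928
Step 4: * C * P = 411.928 * 0.6 * 0.96 = 237.3
Step 5: A = 237.3 t/(ha*yr)

237.3
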